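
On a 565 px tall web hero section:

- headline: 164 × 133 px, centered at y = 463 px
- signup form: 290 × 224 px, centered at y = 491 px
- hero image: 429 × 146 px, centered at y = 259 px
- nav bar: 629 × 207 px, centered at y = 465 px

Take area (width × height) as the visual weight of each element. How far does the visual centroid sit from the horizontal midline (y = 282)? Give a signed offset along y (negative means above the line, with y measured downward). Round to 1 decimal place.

≈ 142.7 px

Areas → weights: headline 164·133 = 21812, signup form 290·224 = 64960, hero image 429·146 = 62634, nav bar 629·207 = 130203; Σw = 279609.
y: (21812·463 + 64960·491 + 62634·259 + 130203·465) / 279609 = 118760917 / 279609 ≈ 424.74
Against y = 282, that's 424.74 − 282 = 142.74.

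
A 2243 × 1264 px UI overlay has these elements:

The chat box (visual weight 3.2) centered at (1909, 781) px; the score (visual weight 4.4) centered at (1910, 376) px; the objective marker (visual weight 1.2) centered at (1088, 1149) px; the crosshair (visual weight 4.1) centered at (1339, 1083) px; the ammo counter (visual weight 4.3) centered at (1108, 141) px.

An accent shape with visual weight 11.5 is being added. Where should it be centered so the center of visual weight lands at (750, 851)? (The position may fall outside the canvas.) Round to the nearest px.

New total weight: (3.2 + 4.4 + 1.2 + 4.1 + 4.3) + 11.5 = 28.7.
x: target moment 28.7×750 = 21525.0; current 3.2·1909 + 4.4·1910 + 1.2·1088 + 4.1·1339 + 4.3·1108 = 26072.7; the accent shape supplies -4547.7, so x = -4547.7/11.5 ≈ -395.45.
y: target moment 28.7×851 = 24423.7; current 3.2·781 + 4.4·376 + 1.2·1149 + 4.1·1083 + 4.3·141 = 10579.0; the accent shape supplies 13844.7, so y = 13844.7/11.5 ≈ 1203.89.

(-395, 1204)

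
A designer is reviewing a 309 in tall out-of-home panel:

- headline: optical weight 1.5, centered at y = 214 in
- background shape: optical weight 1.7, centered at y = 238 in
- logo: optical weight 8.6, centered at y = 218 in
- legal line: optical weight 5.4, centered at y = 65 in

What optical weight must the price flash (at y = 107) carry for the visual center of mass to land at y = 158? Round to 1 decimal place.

Known weights sum to 1.5 + 1.7 + 8.6 + 5.4 = 17.2; their moment is 1.5·214 + 1.7·238 + 8.6·218 + 5.4·65 = 2951.4.
Set Σw·y/Σw = 158: (2951.4 + 107w) = 158·(17.2 + w).
Rearranging, w·(107 − 158) = 158·17.2 − 2951.4 = -233.8, so w ≈ -233.8/-51 = 4.58.

w ≈ 4.6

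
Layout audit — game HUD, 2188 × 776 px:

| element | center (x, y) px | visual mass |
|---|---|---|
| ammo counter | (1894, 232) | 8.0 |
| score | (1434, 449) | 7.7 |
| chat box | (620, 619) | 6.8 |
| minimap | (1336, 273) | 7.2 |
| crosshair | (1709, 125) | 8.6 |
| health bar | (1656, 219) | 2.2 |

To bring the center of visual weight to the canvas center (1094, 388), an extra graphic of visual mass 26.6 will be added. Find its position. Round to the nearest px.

(565, 488)

New total weight: (8.0 + 7.7 + 6.8 + 7.2 + 8.6 + 2.2) + 26.6 = 67.1.
x: need Σw·x = 67.1·1094 = 73407.4. Existing = 8.0·1894 + 7.7·1434 + 6.8·620 + 7.2·1336 + 8.6·1709 + 2.2·1656 = 58369.6. Remainder 15037.8 / 26.6 ≈ 565.33.
y: need Σw·y = 67.1·388 = 26034.8. Existing = 8.0·232 + 7.7·449 + 6.8·619 + 7.2·273 + 8.6·125 + 2.2·219 = 13044.9. Remainder 12989.9 / 26.6 ≈ 488.34.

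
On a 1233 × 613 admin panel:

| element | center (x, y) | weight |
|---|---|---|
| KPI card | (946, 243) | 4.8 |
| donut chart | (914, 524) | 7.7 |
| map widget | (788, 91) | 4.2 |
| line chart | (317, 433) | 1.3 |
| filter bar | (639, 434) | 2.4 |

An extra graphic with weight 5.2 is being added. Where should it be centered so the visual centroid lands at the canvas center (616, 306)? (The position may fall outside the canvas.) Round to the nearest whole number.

(-205, 124)

With the extra graphic, Σw becomes 4.8 + 7.7 + 4.2 + 1.3 + 2.4 + 5.2 = 25.6.
x: target moment 25.6×616 = 15769.6; current 4.8·946 + 7.7·914 + 4.2·788 + 1.3·317 + 2.4·639 = 16833.9; the extra graphic supplies -1064.3, so x = -1064.3/5.2 ≈ -204.67.
y: target moment 25.6×306 = 7833.6; current 4.8·243 + 7.7·524 + 4.2·91 + 1.3·433 + 2.4·434 = 7187.9; the extra graphic supplies 645.7, so y = 645.7/5.2 ≈ 124.17.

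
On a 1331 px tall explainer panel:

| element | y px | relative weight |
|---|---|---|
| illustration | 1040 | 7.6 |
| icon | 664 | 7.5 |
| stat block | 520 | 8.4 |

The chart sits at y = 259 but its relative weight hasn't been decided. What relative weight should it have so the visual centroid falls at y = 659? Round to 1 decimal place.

Known weights sum to 7.6 + 7.5 + 8.4 = 23.5; their moment is 7.6·1040 + 7.5·664 + 8.4·520 = 17252.0.
Set Σw·y/Σw = 659: (17252.0 + 259w) = 659·(23.5 + w).
So w = (659·23.5 − 17252.0)/(259 − 659) = -1765.5/-400 ≈ 4.41.

w ≈ 4.4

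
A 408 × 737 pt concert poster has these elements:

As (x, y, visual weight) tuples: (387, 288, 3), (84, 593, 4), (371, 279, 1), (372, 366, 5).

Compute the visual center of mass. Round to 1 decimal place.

Σw = 3 + 4 + 1 + 5 = 13.
Σw·x = 3·387 + 4·84 + 1·371 + 5·372 = 3728, so x̄ = 3728/13 ≈ 286.77.
Σw·y = 3·288 + 4·593 + 1·279 + 5·366 = 5345, so ȳ = 5345/13 ≈ 411.15.

(286.8, 411.2)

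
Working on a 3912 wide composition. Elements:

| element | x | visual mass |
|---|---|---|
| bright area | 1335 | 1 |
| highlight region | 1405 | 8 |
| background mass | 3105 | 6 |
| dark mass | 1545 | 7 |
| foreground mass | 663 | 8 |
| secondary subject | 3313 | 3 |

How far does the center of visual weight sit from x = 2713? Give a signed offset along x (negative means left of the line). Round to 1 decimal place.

Total weight = 1 + 8 + 6 + 7 + 8 + 3 = 33.
Σw·x = 57263; x̄ = 57263/33 ≈ 1735.24.
Against x = 2713, that's 1735.24 − 2713 = -977.76.

≈ -977.8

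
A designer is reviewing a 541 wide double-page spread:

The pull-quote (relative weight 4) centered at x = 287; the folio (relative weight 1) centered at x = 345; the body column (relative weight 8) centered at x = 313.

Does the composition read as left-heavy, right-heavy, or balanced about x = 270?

Total weight = 4 + 1 + 8 = 13.
x-moment: 4·287 + 1·345 + 8·313 = 3997; centroid 3997/13 ≈ 307.46.
307.5 vs midline 270 → right-heavy.

right-heavy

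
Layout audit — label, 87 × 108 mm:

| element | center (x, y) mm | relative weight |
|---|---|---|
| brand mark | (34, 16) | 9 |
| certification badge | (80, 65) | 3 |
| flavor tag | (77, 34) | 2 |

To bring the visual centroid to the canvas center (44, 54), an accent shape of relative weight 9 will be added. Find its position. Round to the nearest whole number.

(35, 93)

After adding the accent shape, total weight = 9 + 3 + 2 + 9 = 23.
x: need Σw·x = 23·44 = 1012. Existing = 9·34 + 3·80 + 2·77 = 700. Remainder 312 / 9 ≈ 34.67.
y: need Σw·y = 23·54 = 1242. Existing = 9·16 + 3·65 + 2·34 = 407. Remainder 835 / 9 ≈ 92.78.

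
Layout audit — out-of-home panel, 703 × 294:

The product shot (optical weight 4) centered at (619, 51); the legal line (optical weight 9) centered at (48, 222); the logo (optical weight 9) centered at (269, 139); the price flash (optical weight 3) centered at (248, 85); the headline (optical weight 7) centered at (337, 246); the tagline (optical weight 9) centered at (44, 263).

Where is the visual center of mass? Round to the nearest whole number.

Weights sum to 4 + 9 + 9 + 3 + 7 + 9 = 41.
x: moment 8828 / weight 41 ≈ 215.32
Σw·y = 7797; ȳ = 7797/41 ≈ 190.17.

(215, 190)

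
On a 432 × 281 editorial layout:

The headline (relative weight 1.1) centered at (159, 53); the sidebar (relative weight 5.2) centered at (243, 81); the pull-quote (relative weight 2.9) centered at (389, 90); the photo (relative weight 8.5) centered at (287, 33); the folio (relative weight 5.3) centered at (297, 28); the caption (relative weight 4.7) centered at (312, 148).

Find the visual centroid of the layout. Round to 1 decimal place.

(290.5, 67.3)

Total weight = 1.1 + 5.2 + 2.9 + 8.5 + 5.3 + 4.7 = 27.7.
x-moment: 1.1·159 + 5.2·243 + 2.9·389 + 8.5·287 + 5.3·297 + 4.7·312 = 8046.6; centroid 8046.6/27.7 ≈ 290.49.
y-moment: 1.1·53 + 5.2·81 + 2.9·90 + 8.5·33 + 5.3·28 + 4.7·148 = 1865.0; centroid 1865.0/27.7 ≈ 67.33.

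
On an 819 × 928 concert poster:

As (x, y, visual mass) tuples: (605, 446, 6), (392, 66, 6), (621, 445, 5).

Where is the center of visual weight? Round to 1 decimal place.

(534.5, 311.6)

Total weight = 6 + 6 + 5 = 17.
x-moment: 6·605 + 6·392 + 5·621 = 9087; centroid 9087/17 ≈ 534.53.
y-moment: 6·446 + 6·66 + 5·445 = 5297; centroid 5297/17 ≈ 311.59.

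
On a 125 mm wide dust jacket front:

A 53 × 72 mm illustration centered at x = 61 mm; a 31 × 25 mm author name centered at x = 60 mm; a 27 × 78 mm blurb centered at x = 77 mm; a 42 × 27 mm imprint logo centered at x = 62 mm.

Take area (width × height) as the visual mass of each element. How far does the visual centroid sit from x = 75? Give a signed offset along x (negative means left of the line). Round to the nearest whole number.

≈ -10 mm

Areas: illustration 53·72 = 3816, author name 31·25 = 775, blurb 27·78 = 2106, imprint logo 42·27 = 1134. Total weight = 7831.
Σw·x = 3816·61 + 775·60 + 2106·77 + 1134·62 = 511746, so x̄ = 511746/7831 ≈ 65.35.
Against x = 75, that's 65.35 − 75 = -9.65.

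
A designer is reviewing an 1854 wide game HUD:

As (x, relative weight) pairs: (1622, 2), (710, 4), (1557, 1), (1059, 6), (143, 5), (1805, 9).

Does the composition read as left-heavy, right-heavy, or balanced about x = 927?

Σw = 2 + 4 + 1 + 6 + 5 + 9 = 27.
x: (2·1622 + 4·710 + 1·1557 + 6·1059 + 5·143 + 9·1805) / 27 = 30955 / 27 ≈ 1146.48
Since 1146.5 is right of 927, the composition reads right-heavy.

right-heavy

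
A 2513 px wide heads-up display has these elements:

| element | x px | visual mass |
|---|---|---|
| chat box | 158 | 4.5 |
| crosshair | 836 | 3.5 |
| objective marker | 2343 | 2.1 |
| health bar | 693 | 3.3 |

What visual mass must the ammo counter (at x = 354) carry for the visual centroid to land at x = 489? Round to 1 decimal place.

w ≈ 31.8

Fixed elements: Σw = 4.5 + 3.5 + 2.1 + 3.3 = 13.4, Σw·x = 4.5·158 + 3.5·836 + 2.1·2343 + 3.3·693 = 10844.2.
Set Σw·x/Σw = 489: (10844.2 + 354w) = 489·(13.4 + w).
Solving: w = (489·13.4 − 10844.2) / (354 − 489) = -4291.6 / -135 ≈ 31.79.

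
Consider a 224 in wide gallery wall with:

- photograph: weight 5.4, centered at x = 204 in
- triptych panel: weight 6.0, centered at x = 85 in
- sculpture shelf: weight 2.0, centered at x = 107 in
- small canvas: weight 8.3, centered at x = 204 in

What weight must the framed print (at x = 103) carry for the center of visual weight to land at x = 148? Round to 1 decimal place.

Fixed elements: Σw = 5.4 + 6.0 + 2.0 + 8.3 = 21.7, Σw·x = 5.4·204 + 6.0·85 + 2.0·107 + 8.3·204 = 3518.8.
Set Σw·x/Σw = 148: (3518.8 + 103w) = 148·(21.7 + w).
Solving: w = (148·21.7 − 3518.8) / (103 − 148) = -307.2 / -45 ≈ 6.83.

w ≈ 6.8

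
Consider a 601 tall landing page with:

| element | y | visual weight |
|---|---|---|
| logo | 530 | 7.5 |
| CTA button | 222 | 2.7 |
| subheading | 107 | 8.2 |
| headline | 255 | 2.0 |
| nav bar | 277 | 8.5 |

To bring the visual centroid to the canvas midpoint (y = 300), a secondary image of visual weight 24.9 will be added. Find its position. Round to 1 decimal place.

y ≈ 314.2

New total weight: (7.5 + 2.7 + 8.2 + 2.0 + 8.5) + 24.9 = 53.8.
y: target moment 53.8×300 = 16140.0; current 7.5·530 + 2.7·222 + 8.2·107 + 2.0·255 + 8.5·277 = 8316.3; the secondary image supplies 7823.7, so y = 7823.7/24.9 ≈ 314.20.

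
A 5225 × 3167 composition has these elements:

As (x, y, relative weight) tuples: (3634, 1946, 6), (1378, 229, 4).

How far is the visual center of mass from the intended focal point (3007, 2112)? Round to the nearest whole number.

Σw = 6 + 4 = 10.
x: (6·3634 + 4·1378) / 10 = 27316 / 10 ≈ 2731.60
y: (6·1946 + 4·229) / 10 = 12592 / 10 ≈ 1259.20
From (3007, 2112): dx = -275.40, dy = -852.80, so the distance is √(dx²+dy²) ≈ 896.17.

≈ 896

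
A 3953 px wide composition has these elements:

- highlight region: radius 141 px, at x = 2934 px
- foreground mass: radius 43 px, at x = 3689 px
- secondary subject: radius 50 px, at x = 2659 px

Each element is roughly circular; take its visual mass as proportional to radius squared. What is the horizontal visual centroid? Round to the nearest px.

x ≈ 2963

r² weights: highlight region 141² = 19881, foreground mass 43² = 1849, secondary subject 50² = 2500. Total = 24230.
x-moment: 19881·2934 + 1849·3689 + 2500·2659 = 71799315; centroid 71799315/24230 ≈ 2963.24.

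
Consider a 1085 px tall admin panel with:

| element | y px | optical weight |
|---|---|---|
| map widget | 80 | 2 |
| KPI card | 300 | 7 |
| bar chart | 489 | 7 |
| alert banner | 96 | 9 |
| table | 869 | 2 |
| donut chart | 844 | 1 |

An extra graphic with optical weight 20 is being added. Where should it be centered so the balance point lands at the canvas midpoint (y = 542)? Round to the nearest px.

y ≈ 844

After adding the extra graphic, total weight = 2 + 7 + 7 + 9 + 2 + 1 + 20 = 48.
y: target moment 48×542 = 26016; current 2·80 + 7·300 + 7·489 + 9·96 + 2·869 + 1·844 = 9129; the extra graphic supplies 16887, so y = 16887/20 ≈ 844.35.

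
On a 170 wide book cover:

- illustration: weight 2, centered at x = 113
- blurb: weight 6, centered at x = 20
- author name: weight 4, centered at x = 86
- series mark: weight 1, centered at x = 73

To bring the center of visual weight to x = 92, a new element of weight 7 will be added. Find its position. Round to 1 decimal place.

x ≈ 153.9

After adding the new element, total weight = 2 + 6 + 4 + 1 + 7 = 20.
Along x: (763 + 7·x) / 20 = 92 (existing moment 2·113 + 6·20 + 4·86 + 1·73 = 763) ⇒ x = (1840 − 763) / 7 ≈ 153.86.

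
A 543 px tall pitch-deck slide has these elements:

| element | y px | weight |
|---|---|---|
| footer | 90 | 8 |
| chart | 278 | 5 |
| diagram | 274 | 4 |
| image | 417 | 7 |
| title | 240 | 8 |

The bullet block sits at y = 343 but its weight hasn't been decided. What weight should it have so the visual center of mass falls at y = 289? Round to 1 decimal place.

w ≈ 22.3

Known weights sum to 8 + 5 + 4 + 7 + 8 = 32; their moment is 8·90 + 5·278 + 4·274 + 7·417 + 8·240 = 8045.
Balance at y = 289 requires (8045 + w·343) / (32 + w) = 289.
Solving: w = (289·32 − 8045) / (343 − 289) = 1203 / 54 ≈ 22.28.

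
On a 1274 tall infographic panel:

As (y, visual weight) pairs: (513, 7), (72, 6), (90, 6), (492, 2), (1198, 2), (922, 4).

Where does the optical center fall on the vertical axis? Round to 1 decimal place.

y ≈ 430.8

Weights sum to 7 + 6 + 6 + 2 + 2 + 4 = 27.
y: (7·513 + 6·72 + 6·90 + 2·492 + 2·1198 + 4·922) / 27 = 11631 / 27 ≈ 430.78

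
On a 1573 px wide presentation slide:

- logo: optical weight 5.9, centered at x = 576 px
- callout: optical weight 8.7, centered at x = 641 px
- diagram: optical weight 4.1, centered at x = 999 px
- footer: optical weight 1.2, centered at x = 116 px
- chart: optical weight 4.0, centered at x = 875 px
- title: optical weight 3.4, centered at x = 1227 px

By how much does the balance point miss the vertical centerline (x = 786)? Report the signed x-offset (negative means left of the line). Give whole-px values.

≈ -21 px

Weights sum to 5.9 + 8.7 + 4.1 + 1.2 + 4.0 + 3.4 = 27.3.
Σw·x = 5.9·576 + 8.7·641 + 4.1·999 + 1.2·116 + 4.0·875 + 3.4·1227 = 20882.0, so x̄ = 20882.0/27.3 ≈ 764.91.
Difference: 764.91 − 786 ≈ -21.09.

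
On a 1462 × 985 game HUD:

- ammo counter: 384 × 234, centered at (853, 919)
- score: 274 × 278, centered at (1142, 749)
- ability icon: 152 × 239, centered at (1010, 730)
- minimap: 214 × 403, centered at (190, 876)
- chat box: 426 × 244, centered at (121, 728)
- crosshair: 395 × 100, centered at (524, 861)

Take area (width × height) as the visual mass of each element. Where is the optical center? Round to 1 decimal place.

(578.6, 813.3)

Areas → weights: ammo counter 384·234 = 89856, score 274·278 = 76172, ability icon 152·239 = 36328, minimap 214·403 = 86242, chat box 426·244 = 103944, crosshair 395·100 = 39500; Σw = 432042.
Σw·x = 249988076; x̄ = 249988076/432042 ≈ 578.62.
Σw·y = 351378656; ȳ = 351378656/432042 ≈ 813.30.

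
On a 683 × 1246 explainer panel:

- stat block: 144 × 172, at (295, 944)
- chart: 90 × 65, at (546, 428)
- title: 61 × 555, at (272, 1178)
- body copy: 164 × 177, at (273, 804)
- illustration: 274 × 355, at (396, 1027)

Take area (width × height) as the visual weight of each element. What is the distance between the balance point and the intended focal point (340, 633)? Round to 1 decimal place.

Areas → weights: stat block 144·172 = 24768, chart 90·65 = 5850, title 61·555 = 33855, body copy 164·177 = 29028, illustration 274·355 = 97270; Σw = 190771.
Σw·x = 24768·295 + 5850·546 + 33855·272 + 29028·273 + 97270·396 = 66152784, so x̄ = 66152784/190771 ≈ 346.77.
Σw·y = 24768·944 + 5850·428 + 33855·1178 + 29028·804 + 97270·1027 = 189000784, so ȳ = 189000784/190771 ≈ 990.72.
From (340, 633): dx = 6.77, dy = 357.72, so the distance is √(dx²+dy²) ≈ 357.78.

≈ 357.8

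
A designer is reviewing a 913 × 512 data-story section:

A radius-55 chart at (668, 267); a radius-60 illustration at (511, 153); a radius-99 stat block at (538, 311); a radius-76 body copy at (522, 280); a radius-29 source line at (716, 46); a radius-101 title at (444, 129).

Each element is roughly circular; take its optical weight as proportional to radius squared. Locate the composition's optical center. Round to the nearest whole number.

(520, 222)

r² weights: chart 55² = 3025, illustration 60² = 3600, stat block 99² = 9801, body copy 76² = 5776, source line 29² = 841, title 101² = 10201. Total = 33244.
Σw·x = 3025·668 + 3600·511 + 9801·538 + 5776·522 + 841·716 + 10201·444 = 17279710, so x̄ = 17279710/33244 ≈ 519.78.
Σw·y = 3025·267 + 3600·153 + 9801·311 + 5776·280 + 841·46 + 10201·129 = 7378481, so ȳ = 7378481/33244 ≈ 221.95.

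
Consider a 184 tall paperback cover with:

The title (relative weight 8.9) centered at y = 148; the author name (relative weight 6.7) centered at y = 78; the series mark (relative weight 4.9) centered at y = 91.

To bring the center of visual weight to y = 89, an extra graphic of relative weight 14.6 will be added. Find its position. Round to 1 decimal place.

New total weight: (8.9 + 6.7 + 4.9) + 14.6 = 35.1.
y: target moment 35.1×89 = 3123.9; current 8.9·148 + 6.7·78 + 4.9·91 = 2285.7; the extra graphic supplies 838.2, so y = 838.2/14.6 ≈ 57.41.

y ≈ 57.4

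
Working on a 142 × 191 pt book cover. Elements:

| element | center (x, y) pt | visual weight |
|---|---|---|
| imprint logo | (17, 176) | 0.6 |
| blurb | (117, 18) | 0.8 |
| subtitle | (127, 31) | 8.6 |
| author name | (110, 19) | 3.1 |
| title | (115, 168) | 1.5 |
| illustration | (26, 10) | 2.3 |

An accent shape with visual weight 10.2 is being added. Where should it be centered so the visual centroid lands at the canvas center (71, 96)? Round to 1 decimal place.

(15.2, 184.4)

New total weight: (0.6 + 0.8 + 8.6 + 3.1 + 1.5 + 2.3) + 10.2 = 27.1.
Along x: (1769.3 + 10.2·x) / 27.1 = 71 (existing moment 0.6·17 + 0.8·117 + 8.6·127 + 3.1·110 + 1.5·115 + 2.3·26 = 1769.3) ⇒ x = (1924.1 − 1769.3) / 10.2 ≈ 15.18.
Along y: (720.5 + 10.2·y) / 27.1 = 96 (existing moment 0.6·176 + 0.8·18 + 8.6·31 + 3.1·19 + 1.5·168 + 2.3·10 = 720.5) ⇒ y = (2601.6 − 720.5) / 10.2 ≈ 184.42.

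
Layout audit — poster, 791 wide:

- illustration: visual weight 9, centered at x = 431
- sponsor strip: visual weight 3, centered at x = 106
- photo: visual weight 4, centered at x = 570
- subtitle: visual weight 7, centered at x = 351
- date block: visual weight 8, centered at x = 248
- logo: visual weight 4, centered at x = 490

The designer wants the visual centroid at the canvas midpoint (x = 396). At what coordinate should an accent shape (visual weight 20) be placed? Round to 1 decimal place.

x ≈ 445.1

New total weight: (9 + 3 + 4 + 7 + 8 + 4) + 20 = 55.
x: need Σw·x = 55·396 = 21780. Existing = 9·431 + 3·106 + 4·570 + 7·351 + 8·248 + 4·490 = 12878. Remainder 8902 / 20 ≈ 445.10.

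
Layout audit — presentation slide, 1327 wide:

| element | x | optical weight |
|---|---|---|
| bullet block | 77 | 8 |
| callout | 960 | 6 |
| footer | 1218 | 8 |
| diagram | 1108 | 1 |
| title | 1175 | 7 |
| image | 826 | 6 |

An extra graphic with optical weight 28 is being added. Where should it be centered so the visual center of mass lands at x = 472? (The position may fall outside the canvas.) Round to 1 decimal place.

After adding the extra graphic, total weight = 8 + 6 + 8 + 1 + 7 + 6 + 28 = 64.
x: need Σw·x = 64·472 = 30208. Existing = 8·77 + 6·960 + 8·1218 + 1·1108 + 7·1175 + 6·826 = 30409. Remainder -201 / 28 ≈ -7.18.

x ≈ -7.2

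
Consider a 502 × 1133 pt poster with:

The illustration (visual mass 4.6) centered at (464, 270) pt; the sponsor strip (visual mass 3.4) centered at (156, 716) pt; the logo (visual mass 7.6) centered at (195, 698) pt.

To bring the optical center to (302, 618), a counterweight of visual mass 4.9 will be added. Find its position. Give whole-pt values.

(417, 753)

New total weight: (4.6 + 3.4 + 7.6) + 4.9 = 20.5.
x: target moment 20.5×302 = 6191.0; current 4.6·464 + 3.4·156 + 7.6·195 = 4146.8; the counterweight supplies 2044.2, so x = 2044.2/4.9 ≈ 417.18.
y: target moment 20.5×618 = 12669.0; current 4.6·270 + 3.4·716 + 7.6·698 = 8981.2; the counterweight supplies 3687.8, so y = 3687.8/4.9 ≈ 752.61.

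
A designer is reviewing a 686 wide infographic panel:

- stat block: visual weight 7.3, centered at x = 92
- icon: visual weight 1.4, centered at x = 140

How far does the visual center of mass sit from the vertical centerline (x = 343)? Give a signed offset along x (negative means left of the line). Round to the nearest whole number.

Σw = 7.3 + 1.4 = 8.7.
x-moment: 7.3·92 + 1.4·140 = 867.6; centroid 867.6/8.7 ≈ 99.72.
Against x = 343, that's 99.72 − 343 = -243.28.

≈ -243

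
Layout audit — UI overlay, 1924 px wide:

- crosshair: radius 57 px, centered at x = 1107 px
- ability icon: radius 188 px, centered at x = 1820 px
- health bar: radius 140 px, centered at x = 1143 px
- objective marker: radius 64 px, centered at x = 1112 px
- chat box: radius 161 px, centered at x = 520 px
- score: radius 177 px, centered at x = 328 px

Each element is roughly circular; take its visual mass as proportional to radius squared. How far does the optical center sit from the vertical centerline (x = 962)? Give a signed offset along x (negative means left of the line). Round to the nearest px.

Weights ∝ r²: crosshair 57² = 3249, ability icon 188² = 35344, health bar 140² = 19600, objective marker 64² = 4096, chat box 161² = 25921, score 177² = 31329; Σw = 119539.
Σw·x = 3249·1107 + 35344·1820 + 19600·1143 + 4096·1112 + 25921·520 + 31329·328 = 118635107, so x̄ = 118635107/119539 ≈ 992.44.
Offset from x = 962: 992.44 − 962 ≈ 30.44.

≈ 30 px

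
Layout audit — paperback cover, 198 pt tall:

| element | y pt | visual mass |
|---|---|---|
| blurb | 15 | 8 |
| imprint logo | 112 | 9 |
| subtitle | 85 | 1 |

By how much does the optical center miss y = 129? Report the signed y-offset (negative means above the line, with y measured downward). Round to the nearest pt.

≈ -62 pt

Σw = 8 + 9 + 1 = 18.
y-moment: 8·15 + 9·112 + 1·85 = 1213; centroid 1213/18 ≈ 67.39.
Offset from y = 129: 67.39 − 129 ≈ -61.61.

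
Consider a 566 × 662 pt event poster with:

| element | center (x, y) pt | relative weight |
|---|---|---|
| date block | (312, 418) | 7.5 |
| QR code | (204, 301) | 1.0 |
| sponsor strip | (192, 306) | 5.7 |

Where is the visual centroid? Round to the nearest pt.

(256, 365)

Total weight = 7.5 + 1.0 + 5.7 = 14.2.
x: (7.5·312 + 1.0·204 + 5.7·192) / 14.2 = 3638.4 / 14.2 ≈ 256.23
y: (7.5·418 + 1.0·301 + 5.7·306) / 14.2 = 5180.2 / 14.2 ≈ 364.80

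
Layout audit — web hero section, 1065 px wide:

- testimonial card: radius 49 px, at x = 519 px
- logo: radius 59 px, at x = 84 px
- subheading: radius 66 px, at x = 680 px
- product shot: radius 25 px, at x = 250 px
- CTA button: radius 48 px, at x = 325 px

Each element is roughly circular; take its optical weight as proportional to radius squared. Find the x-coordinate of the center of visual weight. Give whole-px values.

x ≈ 411

Weights ∝ r²: testimonial card 49² = 2401, logo 59² = 3481, subheading 66² = 4356, product shot 25² = 625, CTA button 48² = 2304; Σw = 13167.
x-moment: 2401·519 + 3481·84 + 4356·680 + 625·250 + 2304·325 = 5405653; centroid 5405653/13167 ≈ 410.55.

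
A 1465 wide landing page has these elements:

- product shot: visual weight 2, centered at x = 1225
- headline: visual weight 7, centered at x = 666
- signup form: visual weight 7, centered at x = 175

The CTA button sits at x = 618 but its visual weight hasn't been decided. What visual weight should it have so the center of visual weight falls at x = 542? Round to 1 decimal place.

Fixed elements: Σw = 2 + 7 + 7 = 16, Σw·x = 2·1225 + 7·666 + 7·175 = 8337.
For the centroid to hit 542: (8337 + w·618) / (16 + w) = 542.
So w = (542·16 − 8337)/(618 − 542) = 335/76 ≈ 4.41.

w ≈ 4.4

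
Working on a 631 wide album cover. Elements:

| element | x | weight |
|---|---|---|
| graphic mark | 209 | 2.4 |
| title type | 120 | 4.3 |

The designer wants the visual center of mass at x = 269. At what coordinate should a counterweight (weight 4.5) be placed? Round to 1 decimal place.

x ≈ 443.4

New total weight: (2.4 + 4.3) + 4.5 = 11.2.
Along x: (1017.6 + 4.5·x) / 11.2 = 269 (existing moment 2.4·209 + 4.3·120 = 1017.6) ⇒ x = (3012.8 − 1017.6) / 4.5 ≈ 443.38.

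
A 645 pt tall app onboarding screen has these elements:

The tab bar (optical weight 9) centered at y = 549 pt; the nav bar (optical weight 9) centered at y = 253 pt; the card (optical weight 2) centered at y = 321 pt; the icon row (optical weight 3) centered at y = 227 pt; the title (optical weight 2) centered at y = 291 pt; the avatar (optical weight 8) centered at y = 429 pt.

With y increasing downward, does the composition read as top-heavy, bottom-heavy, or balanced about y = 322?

Weights sum to 9 + 9 + 2 + 3 + 2 + 8 = 33.
y-moment: 9·549 + 9·253 + 2·321 + 3·227 + 2·291 + 8·429 = 12555; centroid 12555/33 ≈ 380.45.
380.5 vs midline 322 → bottom-heavy.

bottom-heavy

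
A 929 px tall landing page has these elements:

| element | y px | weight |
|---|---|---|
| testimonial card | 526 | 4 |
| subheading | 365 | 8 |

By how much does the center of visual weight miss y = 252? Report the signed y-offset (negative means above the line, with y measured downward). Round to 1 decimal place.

Weights sum to 4 + 8 = 12.
Σw·y = 4·526 + 8·365 = 5024, so ȳ = 5024/12 ≈ 418.67.
Difference: 418.67 − 252 ≈ 166.67.

≈ 166.7 px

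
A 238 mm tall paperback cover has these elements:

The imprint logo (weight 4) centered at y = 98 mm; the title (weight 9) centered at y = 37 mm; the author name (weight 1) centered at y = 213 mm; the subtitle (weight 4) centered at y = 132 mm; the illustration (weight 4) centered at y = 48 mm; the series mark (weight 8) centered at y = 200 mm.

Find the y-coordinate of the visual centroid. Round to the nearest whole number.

Weights sum to 4 + 9 + 1 + 4 + 4 + 8 = 30.
y: (4·98 + 9·37 + 1·213 + 4·132 + 4·48 + 8·200) / 30 = 3258 / 30 ≈ 108.60

y ≈ 109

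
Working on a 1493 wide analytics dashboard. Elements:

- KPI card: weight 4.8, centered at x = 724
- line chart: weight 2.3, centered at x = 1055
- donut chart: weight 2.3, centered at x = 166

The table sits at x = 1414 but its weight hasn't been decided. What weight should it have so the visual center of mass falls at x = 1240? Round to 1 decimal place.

w ≈ 30.9

Existing Σw = 9.4 (4.8 + 2.3 + 2.3); existing moment 4.8·724 + 2.3·1055 + 2.3·166 = 6283.5.
Balance at x = 1240 requires (6283.5 + w·1414) / (9.4 + w) = 1240.
Rearranging, w·(1414 − 1240) = 1240·9.4 − 6283.5 = 5372.5, so w ≈ 5372.5/174 = 30.88.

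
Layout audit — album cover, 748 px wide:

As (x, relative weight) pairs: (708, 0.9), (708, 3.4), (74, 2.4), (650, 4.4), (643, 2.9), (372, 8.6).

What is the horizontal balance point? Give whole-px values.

Total weight = 0.9 + 3.4 + 2.4 + 4.4 + 2.9 + 8.6 = 22.6.
x-moment: 0.9·708 + 3.4·708 + 2.4·74 + 4.4·650 + 2.9·643 + 8.6·372 = 11145.9; centroid 11145.9/22.6 ≈ 493.18.

x ≈ 493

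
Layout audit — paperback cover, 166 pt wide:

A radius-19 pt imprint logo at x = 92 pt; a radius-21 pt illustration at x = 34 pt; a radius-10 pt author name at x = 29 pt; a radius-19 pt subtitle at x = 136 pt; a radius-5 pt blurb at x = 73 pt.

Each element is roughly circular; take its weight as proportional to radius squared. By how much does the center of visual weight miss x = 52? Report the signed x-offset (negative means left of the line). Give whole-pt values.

≈ 27 pt

Weights ∝ r²: imprint logo 19² = 361, illustration 21² = 441, author name 10² = 100, subtitle 19² = 361, blurb 5² = 25; Σw = 1288.
x-moment: 361·92 + 441·34 + 100·29 + 361·136 + 25·73 = 102027; centroid 102027/1288 ≈ 79.21.
Difference: 79.21 − 52 ≈ 27.21.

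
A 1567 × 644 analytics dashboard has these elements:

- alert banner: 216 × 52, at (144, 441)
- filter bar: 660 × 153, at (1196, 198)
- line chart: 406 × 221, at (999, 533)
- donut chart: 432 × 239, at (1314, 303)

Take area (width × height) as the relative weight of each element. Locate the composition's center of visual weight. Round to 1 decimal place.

(1139.3, 341.0)

Areas → weights: alert banner 216·52 = 11232, filter bar 660·153 = 100980, line chart 406·221 = 89726, donut chart 432·239 = 103248; Σw = 305186.
Σw·x = 11232·144 + 100980·1196 + 89726·999 + 103248·1314 = 347693634, so x̄ = 347693634/305186 ≈ 1139.28.
Σw·y = 11232·441 + 100980·198 + 89726·533 + 103248·303 = 104055454, so ȳ = 104055454/305186 ≈ 340.96.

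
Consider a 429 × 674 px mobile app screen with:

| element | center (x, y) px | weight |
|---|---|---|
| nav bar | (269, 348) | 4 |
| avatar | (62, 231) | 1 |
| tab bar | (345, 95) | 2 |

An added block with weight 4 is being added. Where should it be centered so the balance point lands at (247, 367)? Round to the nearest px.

(222, 556)

New total weight: (4 + 1 + 2) + 4 = 11.
x: need Σw·x = 11·247 = 2717. Existing = 4·269 + 1·62 + 2·345 = 1828. Remainder 889 / 4 ≈ 222.25.
y: need Σw·y = 11·367 = 4037. Existing = 4·348 + 1·231 + 2·95 = 1813. Remainder 2224 / 4 ≈ 556.00.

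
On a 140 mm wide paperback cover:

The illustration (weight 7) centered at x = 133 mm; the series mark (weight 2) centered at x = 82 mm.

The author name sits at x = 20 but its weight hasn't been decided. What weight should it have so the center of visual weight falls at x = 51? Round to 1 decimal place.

w ≈ 20.5

Existing Σw = 9 (7 + 2); existing moment 7·133 + 2·82 = 1095.
Balance at x = 51 requires (1095 + w·20) / (9 + w) = 51.
Rearranging, w·(20 − 51) = 51·9 − 1095 = -636, so w ≈ -636/-31 = 20.52.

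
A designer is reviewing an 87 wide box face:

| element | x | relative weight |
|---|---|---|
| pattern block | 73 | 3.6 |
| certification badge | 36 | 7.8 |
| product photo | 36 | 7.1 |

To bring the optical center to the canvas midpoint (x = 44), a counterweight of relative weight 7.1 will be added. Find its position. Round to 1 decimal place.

New total weight: (3.6 + 7.8 + 7.1) + 7.1 = 25.6.
x: need Σw·x = 25.6·44 = 1126.4. Existing = 3.6·73 + 7.8·36 + 7.1·36 = 799.2. Remainder 327.2 / 7.1 ≈ 46.08.

x ≈ 46.1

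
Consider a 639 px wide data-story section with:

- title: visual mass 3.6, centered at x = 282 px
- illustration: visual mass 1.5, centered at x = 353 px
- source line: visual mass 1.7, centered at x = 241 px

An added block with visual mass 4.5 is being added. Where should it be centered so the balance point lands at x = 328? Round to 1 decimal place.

x ≈ 389.3

With the added block, Σw becomes 3.6 + 1.5 + 1.7 + 4.5 = 11.3.
x: need Σw·x = 11.3·328 = 3706.4. Existing = 3.6·282 + 1.5·353 + 1.7·241 = 1954.4. Remainder 1752.0 / 4.5 ≈ 389.33.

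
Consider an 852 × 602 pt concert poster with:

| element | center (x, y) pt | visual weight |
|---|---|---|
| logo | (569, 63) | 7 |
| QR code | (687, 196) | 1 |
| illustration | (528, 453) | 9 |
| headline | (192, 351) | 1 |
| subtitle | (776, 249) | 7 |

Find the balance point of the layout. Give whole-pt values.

(602, 272)

Weights sum to 7 + 1 + 9 + 1 + 7 = 25.
x-moment: 7·569 + 1·687 + 9·528 + 1·192 + 7·776 = 15046; centroid 15046/25 ≈ 601.84.
y-moment: 7·63 + 1·196 + 9·453 + 1·351 + 7·249 = 6808; centroid 6808/25 ≈ 272.32.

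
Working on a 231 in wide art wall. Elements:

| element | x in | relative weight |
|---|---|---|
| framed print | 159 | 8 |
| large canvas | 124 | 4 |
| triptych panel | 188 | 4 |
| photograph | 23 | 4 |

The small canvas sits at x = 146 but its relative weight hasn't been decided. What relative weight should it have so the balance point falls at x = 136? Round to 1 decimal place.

w ≈ 10.8

Known weights sum to 8 + 4 + 4 + 4 = 20; their moment is 8·159 + 4·124 + 4·188 + 4·23 = 2612.
Balance at x = 136 requires (2612 + w·146) / (20 + w) = 136.
So w = (136·20 − 2612)/(146 − 136) = 108/10 ≈ 10.80.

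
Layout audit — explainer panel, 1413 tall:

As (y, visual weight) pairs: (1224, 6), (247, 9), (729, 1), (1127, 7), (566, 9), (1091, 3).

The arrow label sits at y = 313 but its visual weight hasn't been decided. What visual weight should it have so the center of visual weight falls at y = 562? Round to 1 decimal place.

Known weights sum to 6 + 9 + 1 + 7 + 9 + 3 = 35; their moment is 6·1224 + 9·247 + 1·729 + 7·1127 + 9·566 + 3·1091 = 26552.
For the centroid to hit 562: (26552 + w·313) / (35 + w) = 562.
Solving: w = (562·35 − 26552) / (313 − 562) = -6882 / -249 ≈ 27.64.

w ≈ 27.6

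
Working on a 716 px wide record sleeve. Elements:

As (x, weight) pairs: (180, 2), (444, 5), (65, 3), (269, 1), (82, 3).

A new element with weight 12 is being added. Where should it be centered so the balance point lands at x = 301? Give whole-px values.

With the new element, Σw becomes 2 + 5 + 3 + 1 + 3 + 12 = 26.
x: need Σw·x = 26·301 = 7826. Existing = 2·180 + 5·444 + 3·65 + 1·269 + 3·82 = 3290. Remainder 4536 / 12 ≈ 378.00.

x ≈ 378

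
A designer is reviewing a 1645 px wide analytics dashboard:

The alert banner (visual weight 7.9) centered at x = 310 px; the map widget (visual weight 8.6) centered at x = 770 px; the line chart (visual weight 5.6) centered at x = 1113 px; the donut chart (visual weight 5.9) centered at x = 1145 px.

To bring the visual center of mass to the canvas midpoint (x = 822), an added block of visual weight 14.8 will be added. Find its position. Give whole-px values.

After adding the added block, total weight = 7.9 + 8.6 + 5.6 + 5.9 + 14.8 = 42.8.
Along x: (22059.3 + 14.8·x) / 42.8 = 822 (existing moment 7.9·310 + 8.6·770 + 5.6·1113 + 5.9·1145 = 22059.3) ⇒ x = (35181.6 − 22059.3) / 14.8 ≈ 886.64.

x ≈ 887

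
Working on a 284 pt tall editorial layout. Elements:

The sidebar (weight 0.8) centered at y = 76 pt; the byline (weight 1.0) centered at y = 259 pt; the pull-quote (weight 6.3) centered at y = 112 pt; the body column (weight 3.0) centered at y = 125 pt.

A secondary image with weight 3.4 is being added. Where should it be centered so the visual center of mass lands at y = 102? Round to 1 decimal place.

y ≈ 23.1

With the secondary image, Σw becomes 0.8 + 1.0 + 6.3 + 3.0 + 3.4 = 14.5.
Along y: (1400.4 + 3.4·y) / 14.5 = 102 (existing moment 0.8·76 + 1.0·259 + 6.3·112 + 3.0·125 = 1400.4) ⇒ y = (1479.0 − 1400.4) / 3.4 ≈ 23.12.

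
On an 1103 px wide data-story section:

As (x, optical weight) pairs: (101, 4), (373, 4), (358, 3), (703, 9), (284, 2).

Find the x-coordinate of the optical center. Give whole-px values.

Total weight = 4 + 4 + 3 + 9 + 2 = 22.
x: (4·101 + 4·373 + 3·358 + 9·703 + 2·284) / 22 = 9865 / 22 ≈ 448.41

x ≈ 448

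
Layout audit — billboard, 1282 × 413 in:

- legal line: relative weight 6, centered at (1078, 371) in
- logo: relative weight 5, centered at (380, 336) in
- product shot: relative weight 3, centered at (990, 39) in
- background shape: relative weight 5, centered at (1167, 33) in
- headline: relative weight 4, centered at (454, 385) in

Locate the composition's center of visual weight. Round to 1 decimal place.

Σw = 6 + 5 + 3 + 5 + 4 = 23.
Σw·x = 6·1078 + 5·380 + 3·990 + 5·1167 + 4·454 = 18989, so x̄ = 18989/23 ≈ 825.61.
Σw·y = 6·371 + 5·336 + 3·39 + 5·33 + 4·385 = 5728, so ȳ = 5728/23 ≈ 249.04.

(825.6, 249.0)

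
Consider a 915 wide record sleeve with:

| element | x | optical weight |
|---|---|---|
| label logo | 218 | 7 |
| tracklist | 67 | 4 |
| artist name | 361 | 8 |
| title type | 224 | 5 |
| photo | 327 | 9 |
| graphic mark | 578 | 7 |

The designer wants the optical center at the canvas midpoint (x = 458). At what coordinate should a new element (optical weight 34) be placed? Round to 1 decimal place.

With the new element, Σw becomes 7 + 4 + 8 + 5 + 9 + 7 + 34 = 74.
x: need Σw·x = 74·458 = 33892. Existing = 7·218 + 4·67 + 8·361 + 5·224 + 9·327 + 7·578 = 12791. Remainder 21101 / 34 ≈ 620.62.

x ≈ 620.6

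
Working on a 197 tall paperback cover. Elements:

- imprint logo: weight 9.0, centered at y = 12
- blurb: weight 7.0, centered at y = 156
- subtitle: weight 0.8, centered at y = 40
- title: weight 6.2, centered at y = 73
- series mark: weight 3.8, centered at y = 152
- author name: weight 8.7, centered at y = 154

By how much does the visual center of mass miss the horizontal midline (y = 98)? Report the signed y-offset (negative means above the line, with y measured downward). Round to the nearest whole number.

≈ 3

Weights sum to 9.0 + 7.0 + 0.8 + 6.2 + 3.8 + 8.7 = 35.5.
Σw·y = 3602.0; ȳ = 3602.0/35.5 ≈ 101.46.
Against y = 98, that's 101.46 − 98 = 3.46.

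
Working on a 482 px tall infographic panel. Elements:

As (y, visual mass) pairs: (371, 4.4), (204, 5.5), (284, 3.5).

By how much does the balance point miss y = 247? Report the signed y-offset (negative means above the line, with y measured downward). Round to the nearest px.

Σw = 4.4 + 5.5 + 3.5 = 13.4.
y-moment: 4.4·371 + 5.5·204 + 3.5·284 = 3748.4; centroid 3748.4/13.4 ≈ 279.73.
Difference: 279.73 − 247 ≈ 32.73.

≈ 33 px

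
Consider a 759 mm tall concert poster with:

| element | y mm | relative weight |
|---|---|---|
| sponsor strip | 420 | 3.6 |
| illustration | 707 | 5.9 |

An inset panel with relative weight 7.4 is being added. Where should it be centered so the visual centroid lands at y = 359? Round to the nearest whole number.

New total weight: (3.6 + 5.9) + 7.4 = 16.9.
Along y: (5683.3 + 7.4·y) / 16.9 = 359 (existing moment 3.6·420 + 5.9·707 = 5683.3) ⇒ y = (6067.1 − 5683.3) / 7.4 ≈ 51.86.

y ≈ 52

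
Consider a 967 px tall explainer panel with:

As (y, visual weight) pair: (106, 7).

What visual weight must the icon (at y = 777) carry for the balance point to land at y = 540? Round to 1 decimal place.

w ≈ 12.8

Known: weight 7 with moment 7·106 = 742.
Balance at y = 540 requires (742 + w·777) / (7 + w) = 540.
Rearranging, w·(777 − 540) = 540·7 − 742 = 3038, so w ≈ 3038/237 = 12.82.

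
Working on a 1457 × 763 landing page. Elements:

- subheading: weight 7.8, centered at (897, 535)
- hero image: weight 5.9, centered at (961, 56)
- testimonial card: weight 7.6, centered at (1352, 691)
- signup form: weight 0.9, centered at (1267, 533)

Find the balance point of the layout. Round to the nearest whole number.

Total weight = 7.8 + 5.9 + 7.6 + 0.9 = 22.2.
x: (7.8·897 + 5.9·961 + 7.6·1352 + 0.9·1267) / 22.2 = 24082.0 / 22.2 ≈ 1084.77
y: (7.8·535 + 5.9·56 + 7.6·691 + 0.9·533) / 22.2 = 10234.7 / 22.2 ≈ 461.02

(1085, 461)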